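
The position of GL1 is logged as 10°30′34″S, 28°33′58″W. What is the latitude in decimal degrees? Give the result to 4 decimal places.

10° + 30′/60 + 34″/3600 = 10 + 0.50000 + 0.00944 = 10.5094°

10.5094°S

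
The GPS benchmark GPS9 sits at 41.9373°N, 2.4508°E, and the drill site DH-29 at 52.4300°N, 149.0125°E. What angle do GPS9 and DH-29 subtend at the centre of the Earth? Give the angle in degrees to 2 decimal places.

81.30°

Δφ = 10.4927°,  Δλ = 146.5617°
a = sin²(Δφ/2) + cos φ₁ cos φ₂ sin²(Δλ/2) = 0.424388
c = 2·arcsin(√a) = 1.418990 rad = 81.3021°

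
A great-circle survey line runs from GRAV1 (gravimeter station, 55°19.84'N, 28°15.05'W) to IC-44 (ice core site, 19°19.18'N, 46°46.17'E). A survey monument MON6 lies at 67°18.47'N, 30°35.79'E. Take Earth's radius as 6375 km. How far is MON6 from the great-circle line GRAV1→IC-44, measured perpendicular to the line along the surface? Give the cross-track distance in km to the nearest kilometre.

GRAV1: φ = +55.33067°, λ = -28.25083°
IC-44: φ = +19.31967°, λ = +46.76950°
MON6: φ = +67.30783°, λ = +30.59650°
δ₁₃ = central angle GRAV1→MON6 = 0.510894 rad  (haversine)
θ₁₃ = bearing GRAV1→MON6 = 42.470°,  θ₁₂ = bearing GRAV1→IC-44 = 90.780°
dₓₜ = R·arcsin(sin δ₁₃ · sin(θ₁₃ − θ₁₂)) = 6375·arcsin(0.48896·sin(-48.310°)) = -2382.813 km
|dₓₜ| = 2382.813 km

2383 km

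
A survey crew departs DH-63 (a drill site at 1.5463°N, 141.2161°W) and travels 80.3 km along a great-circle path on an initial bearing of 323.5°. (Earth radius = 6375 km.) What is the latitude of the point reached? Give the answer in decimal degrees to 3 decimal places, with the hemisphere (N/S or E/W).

2.126°N

δ = d/R = 80.3/6375 = 0.012596 rad
φ₂ = arcsin(sin φ₁ cos δ + cos φ₁ sin δ cos θ)
   = arcsin(0.02698·0.99992 + 0.99964·0.01260·0.80386) = 2.12640°
λ₂ = λ₁ + atan2(sin θ sin δ cos φ₁, cos δ − sin φ₁ sin φ₂) = -141.64567°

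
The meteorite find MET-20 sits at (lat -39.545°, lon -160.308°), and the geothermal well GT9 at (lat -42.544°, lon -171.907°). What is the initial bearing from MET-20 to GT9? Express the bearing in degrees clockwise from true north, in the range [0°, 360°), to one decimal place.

Δλ = -11.5990°
y = sin Δλ · cos φ₂ = -0.148133
x = cos φ₁ sin φ₂ − sin φ₁ cos φ₂ cos Δλ = -0.061898
θ = atan2(y, x) = -112.6777° → 247.3223° (mod 360°)

247.3°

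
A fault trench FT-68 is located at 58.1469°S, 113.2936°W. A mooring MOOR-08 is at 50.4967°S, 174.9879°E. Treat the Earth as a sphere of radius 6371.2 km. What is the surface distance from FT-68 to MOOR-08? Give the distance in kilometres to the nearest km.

Δφ = 7.6502°,  Δλ = -71.7185°
a = sin²(Δφ/2) + cos φ₁ cos φ₂ sin²(Δλ/2) = 0.119651
c = 2·arcsin(√a) = 0.706410 rad = 40.4743°
d = R·c = 6371.2 × 0.706410 = 4500.7 km

4501 km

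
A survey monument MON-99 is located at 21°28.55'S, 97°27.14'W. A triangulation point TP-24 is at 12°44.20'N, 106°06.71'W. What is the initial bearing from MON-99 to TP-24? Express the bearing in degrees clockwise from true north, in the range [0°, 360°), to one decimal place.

345.3°

MON-99: φ = -21.47583°, λ = -97.45233°
TP-24: φ = +12.73667°, λ = -106.11183°
Δλ = -8.6595°
y = sin Δλ · cos φ₂ = -0.146857
x = cos φ₁ sin φ₂ − sin φ₁ cos φ₂ cos Δλ = 0.558193
θ = atan2(y, x) = -14.7401° → 345.2599° (mod 360°)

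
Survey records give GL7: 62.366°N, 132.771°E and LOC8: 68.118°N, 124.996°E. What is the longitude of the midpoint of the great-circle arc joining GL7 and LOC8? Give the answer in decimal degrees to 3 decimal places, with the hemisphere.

Bx = cos φ₂ cos Δλ = 0.369270,  By = cos φ₂ sin Δλ = -0.050420
φₘ = atan2(sin φ₁ + sin φ₂, √((cos φ₁ + Bx)² + By²)) = 65.29156°
λₘ = λ₁ + atan2(By, cos φ₁ + Bx) = 129.30763°

129.308°E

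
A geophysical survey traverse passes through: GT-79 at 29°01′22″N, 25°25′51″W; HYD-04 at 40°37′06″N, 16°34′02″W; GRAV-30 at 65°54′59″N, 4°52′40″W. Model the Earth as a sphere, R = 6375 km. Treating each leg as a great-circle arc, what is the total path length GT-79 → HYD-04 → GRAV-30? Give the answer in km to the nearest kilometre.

GT-79: φ = +29.02278°, λ = -25.43083°
HYD-04: φ = +40.61833°, λ = -16.56722°
GRAV-30: φ = +65.91639°, λ = -4.87778°
GT-79→HYD-04: c = 0.238623 rad, d = 1521.22 km
HYD-04→GRAV-30: c = 0.456337 rad, d = 2909.15 km
Total = 1521.22 + 2909.15 = 4430.37 km

4430 km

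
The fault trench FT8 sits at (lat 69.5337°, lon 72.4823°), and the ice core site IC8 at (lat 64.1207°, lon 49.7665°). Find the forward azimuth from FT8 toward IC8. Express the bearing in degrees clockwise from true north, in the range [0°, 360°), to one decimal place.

249.6°

Δλ = -22.7158°
y = sin Δλ · cos φ₂ = -0.168550
x = cos φ₁ sin φ₂ − sin φ₁ cos φ₂ cos Δλ = -0.062615
θ = atan2(y, x) = -110.3795° → 249.6205° (mod 360°)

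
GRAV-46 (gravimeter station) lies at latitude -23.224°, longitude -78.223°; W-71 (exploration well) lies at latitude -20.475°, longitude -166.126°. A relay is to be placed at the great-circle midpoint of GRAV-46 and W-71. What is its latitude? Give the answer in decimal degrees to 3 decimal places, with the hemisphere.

29.115°S

Bx = cos φ₂ cos Δλ = 0.034280,  By = cos φ₂ sin Δλ = -0.936198
φₘ = atan2(sin φ₁ + sin φ₂, √((cos φ₁ + Bx)² + By²)) = -29.11520°
λₘ = λ₁ + atan2(By, cos φ₁ + Bx) = -122.70591°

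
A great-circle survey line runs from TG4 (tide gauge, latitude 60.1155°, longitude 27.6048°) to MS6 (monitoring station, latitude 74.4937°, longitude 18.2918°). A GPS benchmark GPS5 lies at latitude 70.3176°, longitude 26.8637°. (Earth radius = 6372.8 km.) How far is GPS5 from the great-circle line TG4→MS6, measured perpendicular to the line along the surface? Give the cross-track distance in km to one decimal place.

164.1 km

δ₁₃ = central angle TG4→GPS5 = 0.178139 rad  (haversine)
θ₁₃ = bearing TG4→GPS5 = 358.591°,  θ₁₂ = bearing TG4→MS6 = 350.235°
dₓₜ = R·arcsin(sin δ₁₃ · sin(θ₁₃ − θ₁₂)) = 6372.8·arcsin(0.17720·sin(8.357°)) = 164.137 km
|dₓₜ| = 164.137 km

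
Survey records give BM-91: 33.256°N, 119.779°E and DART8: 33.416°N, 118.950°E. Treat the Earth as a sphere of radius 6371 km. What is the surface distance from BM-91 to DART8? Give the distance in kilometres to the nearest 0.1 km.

79.0 km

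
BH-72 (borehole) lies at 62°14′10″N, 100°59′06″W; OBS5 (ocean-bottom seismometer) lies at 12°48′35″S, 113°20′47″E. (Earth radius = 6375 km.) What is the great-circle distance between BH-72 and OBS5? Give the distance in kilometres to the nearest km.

BH-72: φ = +62.23611°, λ = -100.98500°
OBS5: φ = -12.80972°, λ = +113.34639°
Δφ = -75.0458°,  Δλ = -145.6686°
a = sin²(Δφ/2) + cos φ₁ cos φ₂ sin²(Δλ/2) = 0.785646
c = 2·arcsin(√a) = 2.178875 rad = 124.8404°
d = R·c = 6375 × 2.178875 = 13890.3 km

13890 km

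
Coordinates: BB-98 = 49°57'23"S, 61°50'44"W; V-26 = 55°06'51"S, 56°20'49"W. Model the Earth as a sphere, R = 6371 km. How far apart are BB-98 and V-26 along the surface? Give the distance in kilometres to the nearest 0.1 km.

683.1 km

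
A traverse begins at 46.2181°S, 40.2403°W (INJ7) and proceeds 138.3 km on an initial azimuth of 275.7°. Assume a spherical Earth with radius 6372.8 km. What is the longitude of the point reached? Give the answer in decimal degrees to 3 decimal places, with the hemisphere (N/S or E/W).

42.024°W

δ = d/R = 138.3/6372.8 = 0.021702 rad
φ₂ = arcsin(sin φ₁ cos δ + cos φ₁ sin δ cos θ)
   = arcsin(-0.72198·0.99976 + 0.69192·0.02170·0.09932) = -46.08071°
λ₂ = λ₁ + atan2(sin θ sin δ cos φ₁, cos δ − sin φ₁ sin φ₂) = -42.02416°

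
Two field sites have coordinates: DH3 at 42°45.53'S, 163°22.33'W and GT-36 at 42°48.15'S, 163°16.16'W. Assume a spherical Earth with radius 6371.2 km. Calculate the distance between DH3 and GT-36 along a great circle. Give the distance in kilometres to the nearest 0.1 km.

DH3: φ = -42.75883°, λ = -163.37217°
GT-36: φ = -42.80250°, λ = -163.26933°
Δφ = -0.0437°,  Δλ = 0.1028°
a = sin²(Δφ/2) + cos φ₁ cos φ₂ sin²(Δλ/2) = 0.000001
c = 2·arcsin(√a) = 0.001522 rad = 0.0872°
d = R·c = 6371.2 × 0.001522 = 9.7 km

9.7 km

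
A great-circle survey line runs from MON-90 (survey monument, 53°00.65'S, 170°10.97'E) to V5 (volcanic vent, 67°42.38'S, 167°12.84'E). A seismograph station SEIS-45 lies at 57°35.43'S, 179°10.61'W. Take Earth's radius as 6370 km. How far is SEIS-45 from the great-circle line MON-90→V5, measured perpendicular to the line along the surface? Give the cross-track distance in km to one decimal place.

672.6 km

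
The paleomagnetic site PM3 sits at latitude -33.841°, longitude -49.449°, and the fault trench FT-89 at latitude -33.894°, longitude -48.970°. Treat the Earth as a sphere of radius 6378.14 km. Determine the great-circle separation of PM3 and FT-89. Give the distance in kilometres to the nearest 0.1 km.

Δφ = -0.0530°,  Δλ = 0.4790°
a = sin²(Δφ/2) + cos φ₁ cos φ₂ sin²(Δλ/2) = 0.000012
c = 2·arcsin(√a) = 0.007003 rad = 0.4012°
d = R·c = 6378.14 × 0.007003 = 44.7 km

44.7 km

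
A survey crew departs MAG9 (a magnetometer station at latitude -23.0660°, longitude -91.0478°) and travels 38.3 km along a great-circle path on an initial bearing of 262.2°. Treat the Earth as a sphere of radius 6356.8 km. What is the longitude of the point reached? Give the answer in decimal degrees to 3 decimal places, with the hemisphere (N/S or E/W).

δ = d/R = 38.3/6356.8 = 0.006025 rad
φ₂ = arcsin(sin φ₁ cos δ + cos φ₁ sin δ cos θ)
   = arcsin(-0.39179·0.99998 + 0.92005·0.00603·-0.13572) = -23.11242°
λ₂ = λ₁ + atan2(sin θ sin δ cos φ₁, cos δ − sin φ₁ sin φ₂) = -91.41966°

91.420°W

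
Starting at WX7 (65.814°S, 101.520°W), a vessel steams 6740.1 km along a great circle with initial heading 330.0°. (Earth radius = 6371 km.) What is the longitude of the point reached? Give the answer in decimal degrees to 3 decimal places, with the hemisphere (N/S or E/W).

127.618°W

δ = d/R = 6740.1/6371 = 1.057934 rad
φ₂ = arcsin(sin φ₁ cos δ + cos φ₁ sin δ cos θ)
   = arcsin(-0.91222·0.49067 + 0.40970·0.87134·0.86603) = -7.95757°
λ₂ = λ₁ + atan2(sin θ sin δ cos φ₁, cos δ − sin φ₁ sin φ₂) = -127.61800°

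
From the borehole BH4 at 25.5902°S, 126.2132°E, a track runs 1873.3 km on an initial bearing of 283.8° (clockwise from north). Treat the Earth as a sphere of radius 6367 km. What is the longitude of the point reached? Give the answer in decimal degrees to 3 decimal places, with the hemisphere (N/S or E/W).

δ = d/R = 1873.3/6367 = 0.294220 rad
φ₂ = arcsin(sin φ₁ cos δ + cos φ₁ sin δ cos θ)
   = arcsin(-0.43193·0.95703 + 0.90191·0.28999·0.23853) = -20.54745°
λ₂ = λ₁ + atan2(sin θ sin δ cos φ₁, cos δ − sin φ₁ sin φ₂) = 108.71016°

108.710°E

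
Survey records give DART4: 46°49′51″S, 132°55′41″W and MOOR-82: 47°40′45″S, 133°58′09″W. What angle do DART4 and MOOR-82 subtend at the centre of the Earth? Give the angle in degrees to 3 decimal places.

DART4: φ = -46.83083°, λ = -132.92806°
MOOR-82: φ = -47.67917°, λ = -133.96917°
Δφ = -0.8483°,  Δλ = -1.0411°
a = sin²(Δφ/2) + cos φ₁ cos φ₂ sin²(Δλ/2) = 0.000093
c = 2·arcsin(√a) = 0.019270 rad = 1.1041°

1.104°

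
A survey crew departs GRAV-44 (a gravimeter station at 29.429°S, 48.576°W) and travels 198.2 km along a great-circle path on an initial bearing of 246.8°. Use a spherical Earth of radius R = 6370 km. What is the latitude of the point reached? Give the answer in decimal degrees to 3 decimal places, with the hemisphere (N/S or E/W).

30.118°S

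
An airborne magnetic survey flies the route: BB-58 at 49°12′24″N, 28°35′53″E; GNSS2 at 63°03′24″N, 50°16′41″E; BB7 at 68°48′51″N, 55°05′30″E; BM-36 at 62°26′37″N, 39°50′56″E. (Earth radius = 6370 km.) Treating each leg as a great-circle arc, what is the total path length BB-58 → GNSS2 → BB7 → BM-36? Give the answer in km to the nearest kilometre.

3689 km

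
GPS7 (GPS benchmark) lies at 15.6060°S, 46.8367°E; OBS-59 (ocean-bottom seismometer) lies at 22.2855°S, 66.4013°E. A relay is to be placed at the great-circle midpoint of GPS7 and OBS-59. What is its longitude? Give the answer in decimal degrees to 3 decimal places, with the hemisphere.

Bx = cos φ₂ cos Δλ = 0.871883,  By = cos φ₂ sin Δλ = 0.309857
φₘ = atan2(sin φ₁ + sin φ₂, √((cos φ₁ + Bx)² + By²)) = -19.20483°
λₘ = λ₁ + atan2(By, cos φ₁ + Bx) = 56.42112°

56.421°E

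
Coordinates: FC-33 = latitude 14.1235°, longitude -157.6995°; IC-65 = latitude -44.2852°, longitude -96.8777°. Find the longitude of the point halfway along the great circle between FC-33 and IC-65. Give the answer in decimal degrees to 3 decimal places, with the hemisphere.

Bx = cos φ₂ cos Δλ = 0.349008,  By = cos φ₂ sin Δλ = 0.625034
φₘ = atan2(sin φ₁ + sin φ₂, √((cos φ₁ + Bx)² + By²)) = -17.28802°
λₘ = λ₁ + atan2(By, cos φ₁ + Bx) = -132.34094°

132.341°W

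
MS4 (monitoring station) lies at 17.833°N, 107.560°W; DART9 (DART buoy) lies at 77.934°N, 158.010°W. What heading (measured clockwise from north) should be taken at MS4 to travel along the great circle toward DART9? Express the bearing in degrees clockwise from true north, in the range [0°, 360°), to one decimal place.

Δλ = -50.4500°
y = sin Δλ · cos φ₂ = -0.161183
x = cos φ₁ sin φ₂ − sin φ₁ cos φ₂ cos Δλ = 0.890159
θ = atan2(y, x) = -10.2635° → 349.7365° (mod 360°)

349.7°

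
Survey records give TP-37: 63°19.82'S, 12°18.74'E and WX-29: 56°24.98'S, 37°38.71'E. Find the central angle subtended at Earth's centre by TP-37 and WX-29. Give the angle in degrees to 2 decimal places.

14.34°

TP-37: φ = -63.33033°, λ = +12.31233°
WX-29: φ = -56.41633°, λ = +37.64517°
Δφ = 6.9140°,  Δλ = 25.3328°
a = sin²(Δφ/2) + cos φ₁ cos φ₂ sin²(Δλ/2) = 0.015574
c = 2·arcsin(√a) = 0.250242 rad = 14.3378°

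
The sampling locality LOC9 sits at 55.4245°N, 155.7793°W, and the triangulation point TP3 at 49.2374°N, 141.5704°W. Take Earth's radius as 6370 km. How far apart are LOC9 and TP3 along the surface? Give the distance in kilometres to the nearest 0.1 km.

Δφ = -6.1871°,  Δλ = 14.2089°
a = sin²(Δφ/2) + cos φ₁ cos φ₂ sin²(Δλ/2) = 0.008580
c = 2·arcsin(√a) = 0.185524 rad = 10.6297°
d = R·c = 6370 × 0.185524 = 1181.8 km

1181.8 km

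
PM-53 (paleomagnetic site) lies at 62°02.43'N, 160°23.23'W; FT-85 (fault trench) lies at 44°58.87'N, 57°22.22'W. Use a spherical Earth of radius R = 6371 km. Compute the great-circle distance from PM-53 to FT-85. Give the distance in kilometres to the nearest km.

6300 km

PM-53: φ = +62.04050°, λ = -160.38717°
FT-85: φ = +44.98117°, λ = -57.37033°
Δφ = -17.0593°,  Δλ = 103.0168°
a = sin²(Δφ/2) + cos φ₁ cos φ₂ sin²(Δλ/2) = 0.225164
c = 2·arcsin(√a) = 0.988826 rad = 56.6556°
d = R·c = 6371 × 0.988826 = 6299.8 km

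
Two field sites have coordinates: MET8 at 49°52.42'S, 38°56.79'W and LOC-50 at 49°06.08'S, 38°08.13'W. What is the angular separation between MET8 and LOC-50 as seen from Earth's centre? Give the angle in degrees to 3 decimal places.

0.935°

MET8: φ = -49.87367°, λ = -38.94650°
LOC-50: φ = -49.10133°, λ = -38.13550°
Δφ = 0.7723°,  Δλ = 0.8110°
a = sin²(Δφ/2) + cos φ₁ cos φ₂ sin²(Δλ/2) = 0.000067
c = 2·arcsin(√a) = 0.016317 rad = 0.9349°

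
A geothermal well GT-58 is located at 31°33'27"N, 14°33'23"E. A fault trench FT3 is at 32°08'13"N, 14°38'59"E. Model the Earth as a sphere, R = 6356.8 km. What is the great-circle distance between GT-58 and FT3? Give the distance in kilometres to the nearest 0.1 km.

64.9 km

GT-58: φ = +31.55750°, λ = +14.55639°
FT3: φ = +32.13694°, λ = +14.64972°
Δφ = 0.5794°,  Δλ = 0.0933°
a = sin²(Δφ/2) + cos φ₁ cos φ₂ sin²(Δλ/2) = 0.000026
c = 2·arcsin(√a) = 0.010207 rad = 0.5848°
d = R·c = 6356.8 × 0.010207 = 64.9 km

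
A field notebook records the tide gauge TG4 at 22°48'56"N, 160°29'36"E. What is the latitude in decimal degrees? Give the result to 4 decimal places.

22.8156°N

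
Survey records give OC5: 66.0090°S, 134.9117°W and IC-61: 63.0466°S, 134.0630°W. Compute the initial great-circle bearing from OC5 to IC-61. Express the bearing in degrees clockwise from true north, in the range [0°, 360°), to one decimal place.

Δλ = 0.8487°
y = sin Δλ · cos φ₂ = 0.006714
x = cos φ₁ sin φ₂ − sin φ₁ cos φ₂ cos Δλ = 0.051635
θ = atan2(y, x) = 7.4083° → 7.4083° (mod 360°)

7.4°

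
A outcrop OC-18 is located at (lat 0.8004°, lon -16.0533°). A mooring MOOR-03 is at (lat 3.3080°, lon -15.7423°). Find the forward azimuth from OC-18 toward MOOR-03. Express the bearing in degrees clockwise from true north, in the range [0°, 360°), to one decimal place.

Δλ = 0.3110°
y = sin Δλ · cos φ₂ = 0.005419
x = cos φ₁ sin φ₂ − sin φ₁ cos φ₂ cos Δλ = 0.043752
θ = atan2(y, x) = 7.0604° → 7.0604° (mod 360°)

7.1°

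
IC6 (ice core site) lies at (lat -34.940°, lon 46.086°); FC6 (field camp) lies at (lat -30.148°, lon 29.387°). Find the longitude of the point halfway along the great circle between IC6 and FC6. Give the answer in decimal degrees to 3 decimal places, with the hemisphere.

37.512°E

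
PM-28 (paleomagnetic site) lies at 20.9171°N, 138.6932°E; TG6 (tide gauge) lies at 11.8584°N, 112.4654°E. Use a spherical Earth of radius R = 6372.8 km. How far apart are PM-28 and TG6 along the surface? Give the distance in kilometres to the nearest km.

2969 km

Δφ = -9.0587°,  Δλ = -26.2278°
a = sin²(Δφ/2) + cos φ₁ cos φ₂ sin²(Δλ/2) = 0.053295
c = 2·arcsin(√a) = 0.465919 rad = 26.6952°
d = R·c = 6372.8 × 0.465919 = 2969.2 km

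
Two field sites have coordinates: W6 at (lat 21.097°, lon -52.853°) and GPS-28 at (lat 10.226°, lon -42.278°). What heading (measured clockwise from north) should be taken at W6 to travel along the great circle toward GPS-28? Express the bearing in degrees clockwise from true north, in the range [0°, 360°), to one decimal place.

135.3°

Δλ = 10.5750°
y = sin Δλ · cos φ₂ = 0.180607
x = cos φ₁ sin φ₂ − sin φ₁ cos φ₂ cos Δλ = -0.182582
θ = atan2(y, x) = 135.3115° → 135.3115° (mod 360°)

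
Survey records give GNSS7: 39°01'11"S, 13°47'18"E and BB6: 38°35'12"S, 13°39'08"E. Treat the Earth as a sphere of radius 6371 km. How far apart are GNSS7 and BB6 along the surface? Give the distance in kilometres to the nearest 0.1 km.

GNSS7: φ = -39.01972°, λ = +13.78833°
BB6: φ = -38.58667°, λ = +13.65222°
Δφ = 0.4331°,  Δλ = -0.1361°
a = sin²(Δφ/2) + cos φ₁ cos φ₂ sin²(Δλ/2) = 0.000015
c = 2·arcsin(√a) = 0.007782 rad = 0.4459°
d = R·c = 6371 × 0.007782 = 49.6 km

49.6 km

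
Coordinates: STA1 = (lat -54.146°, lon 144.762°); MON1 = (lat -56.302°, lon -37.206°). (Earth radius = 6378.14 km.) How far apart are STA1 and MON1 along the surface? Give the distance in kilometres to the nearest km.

Δφ = -2.1560°,  Δλ = 178.0320°
a = sin²(Δφ/2) + cos φ₁ cos φ₂ sin²(Δλ/2) = 0.325226
c = 2·arcsin(√a) = 1.213707 rad = 69.5403°
d = R·c = 6378.14 × 1.213707 = 7741.2 km

7741 km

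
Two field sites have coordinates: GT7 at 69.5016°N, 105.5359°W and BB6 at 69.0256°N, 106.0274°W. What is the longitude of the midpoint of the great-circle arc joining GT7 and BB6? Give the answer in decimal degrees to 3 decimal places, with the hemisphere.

Bx = cos φ₂ cos Δλ = 0.357938,  By = cos φ₂ sin Δλ = -0.003071
φₘ = atan2(sin φ₁ + sin φ₂, √((cos φ₁ + Bx)² + By²)) = 69.26377°
λₘ = λ₁ + atan2(By, cos φ₁ + Bx) = -105.78435°

105.784°W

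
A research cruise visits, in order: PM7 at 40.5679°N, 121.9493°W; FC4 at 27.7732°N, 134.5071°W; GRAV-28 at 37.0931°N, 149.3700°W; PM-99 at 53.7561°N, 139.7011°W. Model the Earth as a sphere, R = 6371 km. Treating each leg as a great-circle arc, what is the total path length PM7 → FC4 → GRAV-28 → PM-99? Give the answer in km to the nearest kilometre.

5559 km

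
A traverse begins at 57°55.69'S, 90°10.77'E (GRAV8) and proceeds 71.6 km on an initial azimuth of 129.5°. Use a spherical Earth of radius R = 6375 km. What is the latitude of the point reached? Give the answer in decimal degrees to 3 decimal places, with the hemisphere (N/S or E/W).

GRAV8: φ = -57.92817°, λ = +90.17950°
δ = d/R = 71.6/6375 = 0.011231 rad
φ₂ = arcsin(sin φ₁ cos δ + cos φ₁ sin δ cos θ)
   = arcsin(-0.84738·0.99994 + 0.53098·0.01123·-0.63608) = -58.33401°
λ₂ = λ₁ + atan2(sin θ sin δ cos φ₁, cos δ − sin φ₁ sin φ₂) = 91.12539°

58.334°S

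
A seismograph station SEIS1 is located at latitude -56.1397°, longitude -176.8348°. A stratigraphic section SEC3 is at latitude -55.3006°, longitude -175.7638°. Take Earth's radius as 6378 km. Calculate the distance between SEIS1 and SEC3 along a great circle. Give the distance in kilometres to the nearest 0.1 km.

Δφ = 0.8391°,  Δλ = 1.0710°
a = sin²(Δφ/2) + cos φ₁ cos φ₂ sin²(Δλ/2) = 0.000081
c = 2·arcsin(√a) = 0.018036 rad = 1.0334°
d = R·c = 6378 × 0.018036 = 115.0 km

115.0 km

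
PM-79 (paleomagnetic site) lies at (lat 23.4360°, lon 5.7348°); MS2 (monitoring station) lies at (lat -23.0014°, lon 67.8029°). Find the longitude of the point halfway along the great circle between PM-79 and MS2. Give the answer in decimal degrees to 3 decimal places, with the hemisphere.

Bx = cos φ₂ cos Δλ = 0.431180,  By = cos φ₂ sin Δλ = 0.813262
φₘ = atan2(sin φ₁ + sin φ₂, √((cos φ₁ + Bx)² + By²)) = 0.25360°
λₘ = λ₁ + atan2(By, cos φ₁ + Bx) = 36.82494°

36.825°E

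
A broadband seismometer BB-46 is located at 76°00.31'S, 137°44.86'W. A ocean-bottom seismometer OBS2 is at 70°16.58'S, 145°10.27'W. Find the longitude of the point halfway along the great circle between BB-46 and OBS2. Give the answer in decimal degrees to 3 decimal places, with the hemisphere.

142.073°W

BB-46: φ = -76.00517°, λ = -137.74767°
OBS2: φ = -70.27633°, λ = -145.17117°
Bx = cos φ₂ cos Δλ = 0.334655,  By = cos φ₂ sin Δλ = -0.043604
φₘ = atan2(sin φ₁ + sin φ₂, √((cos φ₁ + Bx)² + By²)) = -73.17320°
λₘ = λ₁ + atan2(By, cos φ₁ + Bx) = -142.07309°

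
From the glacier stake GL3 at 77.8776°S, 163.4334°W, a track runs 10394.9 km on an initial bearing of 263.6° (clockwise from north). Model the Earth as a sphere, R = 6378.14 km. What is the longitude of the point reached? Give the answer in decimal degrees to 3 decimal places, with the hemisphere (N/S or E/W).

99.603°E

δ = d/R = 10394.9/6378.14 = 1.629770 rad
φ₂ = arcsin(sin φ₁ cos δ + cos φ₁ sin δ cos θ)
   = arcsin(-0.97770·-0.05894 + 0.21000·0.99826·-0.11147) = 1.96317°
λ₂ = λ₁ + atan2(sin θ sin δ cos φ₁, cos δ − sin φ₁ sin φ₂) = 99.60279°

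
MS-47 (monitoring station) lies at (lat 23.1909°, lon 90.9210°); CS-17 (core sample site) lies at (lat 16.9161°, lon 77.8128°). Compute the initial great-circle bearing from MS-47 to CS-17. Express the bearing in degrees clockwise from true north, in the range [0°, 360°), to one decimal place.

Δλ = -13.1082°
y = sin Δλ · cos φ₂ = -0.216978
x = cos φ₁ sin φ₂ − sin φ₁ cos φ₂ cos Δλ = -0.099480
θ = atan2(y, x) = -114.6305° → 245.3695° (mod 360°)

245.4°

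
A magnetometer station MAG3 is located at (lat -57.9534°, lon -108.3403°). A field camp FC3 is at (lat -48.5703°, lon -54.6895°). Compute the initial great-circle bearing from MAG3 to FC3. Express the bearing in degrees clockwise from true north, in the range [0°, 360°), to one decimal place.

Δλ = 53.6508°
y = sin Δλ · cos φ₂ = 0.532947
x = cos φ₁ sin φ₂ − sin φ₁ cos φ₂ cos Δλ = -0.065404
θ = atan2(y, x) = 96.9964° → 96.9964° (mod 360°)

97.0°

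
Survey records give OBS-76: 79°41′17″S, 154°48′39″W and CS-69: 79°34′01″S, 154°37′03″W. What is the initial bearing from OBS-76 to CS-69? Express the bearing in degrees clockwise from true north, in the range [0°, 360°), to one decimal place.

16.1°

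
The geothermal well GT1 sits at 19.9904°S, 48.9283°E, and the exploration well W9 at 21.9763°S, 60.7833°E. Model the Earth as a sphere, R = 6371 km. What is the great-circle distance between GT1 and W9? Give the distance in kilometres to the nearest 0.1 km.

1250.1 km

Δφ = -1.9859°,  Δλ = 11.8550°
a = sin²(Δφ/2) + cos φ₁ cos φ₂ sin²(Δλ/2) = 0.009594
c = 2·arcsin(√a) = 0.196215 rad = 11.2423°
d = R·c = 6371 × 0.196215 = 1250.1 km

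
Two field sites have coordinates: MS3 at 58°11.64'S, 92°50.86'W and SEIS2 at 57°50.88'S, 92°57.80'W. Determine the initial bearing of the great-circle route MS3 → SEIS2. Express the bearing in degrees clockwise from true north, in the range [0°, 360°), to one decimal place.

349.9°

MS3: φ = -58.19400°, λ = -92.84767°
SEIS2: φ = -57.84800°, λ = -92.96333°
Δλ = -0.1157°
y = sin Δλ · cos φ₂ = -0.001074
x = cos φ₁ sin φ₂ − sin φ₁ cos φ₂ cos Δλ = 0.006038
θ = atan2(y, x) = -10.0890° → 349.9110° (mod 360°)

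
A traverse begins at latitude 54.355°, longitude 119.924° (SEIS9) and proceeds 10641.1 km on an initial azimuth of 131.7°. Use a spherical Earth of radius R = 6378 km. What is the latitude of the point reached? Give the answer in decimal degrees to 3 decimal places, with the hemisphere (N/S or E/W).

27.712°S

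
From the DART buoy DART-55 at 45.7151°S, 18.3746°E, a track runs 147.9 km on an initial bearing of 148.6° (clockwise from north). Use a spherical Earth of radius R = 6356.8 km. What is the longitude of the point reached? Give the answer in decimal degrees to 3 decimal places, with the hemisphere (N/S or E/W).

δ = d/R = 147.9/6356.8 = 0.023266 rad
φ₂ = arcsin(sin φ₁ cos δ + cos φ₁ sin δ cos θ)
   = arcsin(-0.71588·0.99973 + 0.69823·0.02326·-0.85355) = -46.84851°
λ₂ = λ₁ + atan2(sin θ sin δ cos φ₁, cos δ − sin φ₁ sin φ₂) = 19.39008°

19.390°E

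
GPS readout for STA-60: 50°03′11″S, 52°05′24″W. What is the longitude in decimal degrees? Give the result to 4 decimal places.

52.0900°W

52° + 5′/60 + 24″/3600 = 52 + 0.08333 + 0.00667 = 52.0900°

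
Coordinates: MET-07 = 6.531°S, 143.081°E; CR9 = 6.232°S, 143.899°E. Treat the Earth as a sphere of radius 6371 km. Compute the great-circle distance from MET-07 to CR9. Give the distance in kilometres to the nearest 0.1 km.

Δφ = 0.2990°,  Δλ = 0.8180°
a = sin²(Δφ/2) + cos φ₁ cos φ₂ sin²(Δλ/2) = 0.000057
c = 2·arcsin(√a) = 0.015118 rad = 0.8662°
d = R·c = 6371 × 0.015118 = 96.3 km

96.3 km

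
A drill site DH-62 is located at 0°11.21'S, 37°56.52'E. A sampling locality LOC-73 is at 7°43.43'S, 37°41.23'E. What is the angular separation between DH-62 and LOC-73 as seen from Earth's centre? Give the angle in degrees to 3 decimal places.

DH-62: φ = -0.18683°, λ = +37.94200°
LOC-73: φ = -7.72383°, λ = +37.68717°
Δφ = -7.5370°,  Δλ = -0.2548°
a = sin²(Δφ/2) + cos φ₁ cos φ₂ sin²(Δλ/2) = 0.004325
c = 2·arcsin(√a) = 0.131620 rad = 7.5413°

7.541°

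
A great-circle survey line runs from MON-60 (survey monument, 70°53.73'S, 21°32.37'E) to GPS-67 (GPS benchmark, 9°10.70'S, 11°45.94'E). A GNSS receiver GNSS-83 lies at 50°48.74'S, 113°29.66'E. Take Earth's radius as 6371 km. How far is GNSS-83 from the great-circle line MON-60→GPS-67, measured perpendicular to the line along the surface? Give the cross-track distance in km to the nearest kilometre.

MON-60: φ = -70.89550°, λ = +21.53950°
GPS-67: φ = -9.17833°, λ = +11.76567°
GNSS-83: φ = -50.81233°, λ = +113.49433°
δ₁₃ = central angle MON-60→GNSS-83 = 0.759272 rad  (haversine)
θ₁₃ = bearing MON-60→GNSS-83 = 113.459°,  θ₁₂ = bearing MON-60→GPS-67 = 349.061°
dₓₜ = R·arcsin(sin δ₁₃ · sin(θ₁₃ − θ₁₂)) = 6371·arcsin(0.68839·sin(-235.602°)) = 3848.681 km
|dₓₜ| = 3848.681 km

3849 km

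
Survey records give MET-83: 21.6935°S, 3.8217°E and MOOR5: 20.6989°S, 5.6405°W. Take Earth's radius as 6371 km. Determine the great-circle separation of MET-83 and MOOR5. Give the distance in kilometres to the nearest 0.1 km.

Δφ = 0.9946°,  Δλ = -9.4622°
a = sin²(Δφ/2) + cos φ₁ cos φ₂ sin²(Δλ/2) = 0.005988
c = 2·arcsin(√a) = 0.154924 rad = 8.8765°
d = R·c = 6371 × 0.154924 = 987.0 km

987.0 km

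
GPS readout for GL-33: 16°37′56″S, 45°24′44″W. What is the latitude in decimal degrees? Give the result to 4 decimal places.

16° + 37′/60 + 56″/3600 = 16 + 0.61667 + 0.01556 = 16.6322°

16.6322°S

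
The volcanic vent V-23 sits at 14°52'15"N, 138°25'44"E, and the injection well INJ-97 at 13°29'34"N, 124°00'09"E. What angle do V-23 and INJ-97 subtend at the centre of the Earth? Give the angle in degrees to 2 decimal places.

14.05°

V-23: φ = +14.87083°, λ = +138.42889°
INJ-97: φ = +13.49278°, λ = +124.00250°
Δφ = -1.3781°,  Δλ = -14.4264°
a = sin²(Δφ/2) + cos φ₁ cos φ₂ sin²(Δλ/2) = 0.014962
c = 2·arcsin(√a) = 0.245251 rad = 14.0518°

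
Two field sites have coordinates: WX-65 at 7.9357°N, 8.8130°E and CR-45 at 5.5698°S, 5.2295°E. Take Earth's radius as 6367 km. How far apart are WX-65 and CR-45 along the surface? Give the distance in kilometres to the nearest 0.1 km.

1552.5 km

Δφ = -13.5055°,  Δλ = -3.5835°
a = sin²(Δφ/2) + cos φ₁ cos φ₂ sin²(Δλ/2) = 0.014790
c = 2·arcsin(√a) = 0.243831 rad = 13.9705°
d = R·c = 6367 × 0.243831 = 1552.5 km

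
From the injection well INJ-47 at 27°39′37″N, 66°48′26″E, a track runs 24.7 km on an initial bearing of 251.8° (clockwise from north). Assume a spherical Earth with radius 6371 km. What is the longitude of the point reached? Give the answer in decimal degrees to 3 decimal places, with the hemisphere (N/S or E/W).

INJ-47: φ = +27.66028°, λ = +66.80722°
δ = d/R = 24.7/6371 = 0.003877 rad
φ₂ = arcsin(sin φ₁ cos δ + cos φ₁ sin δ cos θ)
   = arcsin(0.46423·0.99999 + 0.88572·0.00388·-0.31233) = 27.59069°
λ₂ = λ₁ + atan2(sin θ sin δ cos φ₁, cos δ − sin φ₁ sin φ₂) = 66.56913°

66.569°E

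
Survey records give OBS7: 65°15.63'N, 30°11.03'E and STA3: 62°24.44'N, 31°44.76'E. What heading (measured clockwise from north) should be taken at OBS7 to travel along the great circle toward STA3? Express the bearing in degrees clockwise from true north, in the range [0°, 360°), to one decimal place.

OBS7: φ = +65.26050°, λ = +30.18383°
STA3: φ = +62.40733°, λ = +31.74600°
Δλ = 1.5622°
y = sin Δλ · cos φ₂ = 0.012627
x = cos φ₁ sin φ₂ − sin φ₁ cos φ₂ cos Δλ = -0.049620
θ = atan2(y, x) = 165.7227° → 165.7227° (mod 360°)

165.7°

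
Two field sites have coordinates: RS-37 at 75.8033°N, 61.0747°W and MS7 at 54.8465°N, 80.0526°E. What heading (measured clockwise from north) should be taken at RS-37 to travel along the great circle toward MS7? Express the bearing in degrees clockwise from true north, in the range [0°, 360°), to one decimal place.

29.6°

Δλ = 141.1273°
y = sin Δλ · cos φ₂ = 0.361348
x = cos φ₁ sin φ₂ − sin φ₁ cos φ₂ cos Δλ = 0.635091
θ = atan2(y, x) = 29.6386° → 29.6386° (mod 360°)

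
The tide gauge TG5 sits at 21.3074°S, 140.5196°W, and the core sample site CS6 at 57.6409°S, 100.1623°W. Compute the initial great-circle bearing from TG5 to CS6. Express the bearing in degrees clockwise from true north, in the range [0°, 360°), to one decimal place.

Δλ = 40.3573°
y = sin Δλ · cos φ₂ = 0.346585
x = cos φ₁ sin φ₂ − sin φ₁ cos φ₂ cos Δλ = -0.638768
θ = atan2(y, x) = 151.5164° → 151.5164° (mod 360°)

151.5°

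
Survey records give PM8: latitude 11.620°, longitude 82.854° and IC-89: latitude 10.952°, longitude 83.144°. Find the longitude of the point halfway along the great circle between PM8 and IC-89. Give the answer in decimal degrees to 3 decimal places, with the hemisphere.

82.999°E

Bx = cos φ₂ cos Δλ = 0.981774,  By = cos φ₂ sin Δλ = 0.004969
φₘ = atan2(sin φ₁ + sin φ₂, √((cos φ₁ + Bx)² + By²)) = 11.28604°
λₘ = λ₁ + atan2(By, cos φ₁ + Bx) = 82.99917°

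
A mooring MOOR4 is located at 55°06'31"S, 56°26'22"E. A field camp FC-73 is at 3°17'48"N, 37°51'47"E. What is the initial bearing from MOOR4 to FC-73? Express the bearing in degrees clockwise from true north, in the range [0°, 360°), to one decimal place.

MOOR4: φ = -55.10861°, λ = +56.43944°
FC-73: φ = +3.29667°, λ = +37.86306°
Δλ = -18.5764°
y = sin Δλ · cos φ₂ = -0.318042
x = cos φ₁ sin φ₂ − sin φ₁ cos φ₂ cos Δλ = 0.809111
θ = atan2(y, x) = -21.4586° → 338.5414° (mod 360°)

338.5°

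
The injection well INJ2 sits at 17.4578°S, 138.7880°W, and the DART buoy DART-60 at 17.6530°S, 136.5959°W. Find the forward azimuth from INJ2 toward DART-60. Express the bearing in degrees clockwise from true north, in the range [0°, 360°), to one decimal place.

Δλ = 2.1921°
y = sin Δλ · cos φ₂ = 0.036449
x = cos φ₁ sin φ₂ − sin φ₁ cos φ₂ cos Δλ = -0.003616
θ = atan2(y, x) = 95.6658° → 95.6658° (mod 360°)

95.7°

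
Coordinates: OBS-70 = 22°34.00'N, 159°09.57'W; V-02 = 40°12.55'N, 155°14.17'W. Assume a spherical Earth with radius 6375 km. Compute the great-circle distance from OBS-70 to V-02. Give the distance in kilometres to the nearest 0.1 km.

OBS-70: φ = +22.56667°, λ = -159.15950°
V-02: φ = +40.20917°, λ = -155.23617°
Δφ = 17.6425°,  Δλ = 3.9233°
a = sin²(Δφ/2) + cos φ₁ cos φ₂ sin²(Δλ/2) = 0.024343
c = 2·arcsin(√a) = 0.313327 rad = 17.9523°
d = R·c = 6375 × 0.313327 = 1997.5 km

1997.5 km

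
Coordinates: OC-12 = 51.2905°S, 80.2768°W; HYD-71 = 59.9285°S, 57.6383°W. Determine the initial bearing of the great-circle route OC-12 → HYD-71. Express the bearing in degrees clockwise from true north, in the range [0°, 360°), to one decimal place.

133.1°

Δλ = 22.6385°
y = sin Δλ · cos φ₂ = 0.192874
x = cos φ₁ sin φ₂ − sin φ₁ cos φ₂ cos Δλ = -0.180317
θ = atan2(y, x) = 133.0730° → 133.0730° (mod 360°)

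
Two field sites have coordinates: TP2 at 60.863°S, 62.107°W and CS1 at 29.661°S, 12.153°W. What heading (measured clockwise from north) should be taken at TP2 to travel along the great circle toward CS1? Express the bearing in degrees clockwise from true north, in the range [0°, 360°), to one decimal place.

Δλ = 49.9540°
y = sin Δλ · cos φ₂ = 0.665220
x = cos φ₁ sin φ₂ − sin φ₁ cos φ₂ cos Δλ = 0.247397
θ = atan2(y, x) = 69.5997° → 69.5997° (mod 360°)

69.6°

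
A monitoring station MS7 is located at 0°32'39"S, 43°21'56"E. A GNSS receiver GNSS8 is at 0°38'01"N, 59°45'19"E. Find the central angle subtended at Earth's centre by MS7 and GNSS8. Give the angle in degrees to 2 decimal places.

16.43°

MS7: φ = -0.54417°, λ = +43.36556°
GNSS8: φ = +0.63361°, λ = +59.75528°
Δφ = 1.1778°,  Δλ = 16.3897°
a = sin²(Δφ/2) + cos φ₁ cos φ₂ sin²(Δλ/2) = 0.020421
c = 2·arcsin(√a) = 0.286787 rad = 16.4317°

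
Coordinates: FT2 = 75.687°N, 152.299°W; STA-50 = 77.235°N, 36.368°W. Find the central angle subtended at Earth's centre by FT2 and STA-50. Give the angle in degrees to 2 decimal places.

Δφ = 1.5480°,  Δλ = 115.9310°
a = sin²(Δφ/2) + cos φ₁ cos φ₂ sin²(Δλ/2) = 0.039437
c = 2·arcsin(√a) = 0.399836 rad = 22.9089°

22.91°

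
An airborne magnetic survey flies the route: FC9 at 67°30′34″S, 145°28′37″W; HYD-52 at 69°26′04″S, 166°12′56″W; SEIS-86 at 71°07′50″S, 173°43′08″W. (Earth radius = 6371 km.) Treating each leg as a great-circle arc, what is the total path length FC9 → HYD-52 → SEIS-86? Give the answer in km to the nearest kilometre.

1207 km

FC9: φ = -67.50944°, λ = -145.47694°
HYD-52: φ = -69.43444°, λ = -166.21556°
SEIS-86: φ = -71.13056°, λ = -173.71889°
FC9→HYD-52: c = 0.136275 rad, d = 868.21 km
HYD-52→SEIS-86: c = 0.053127 rad, d = 338.47 km
Total = 868.21 + 338.47 = 1206.68 km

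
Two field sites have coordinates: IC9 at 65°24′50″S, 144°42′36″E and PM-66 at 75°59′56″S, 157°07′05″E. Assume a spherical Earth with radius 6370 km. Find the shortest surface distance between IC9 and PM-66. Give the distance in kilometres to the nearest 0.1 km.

IC9: φ = -65.41389°, λ = +144.71000°
PM-66: φ = -75.99889°, λ = +157.11806°
Δφ = -10.5850°,  Δλ = 12.4081°
a = sin²(Δφ/2) + cos φ₁ cos φ₂ sin²(Δλ/2) = 0.009684
c = 2·arcsin(√a) = 0.197133 rad = 11.2949°
d = R·c = 6370 × 0.197133 = 1255.7 km

1255.7 km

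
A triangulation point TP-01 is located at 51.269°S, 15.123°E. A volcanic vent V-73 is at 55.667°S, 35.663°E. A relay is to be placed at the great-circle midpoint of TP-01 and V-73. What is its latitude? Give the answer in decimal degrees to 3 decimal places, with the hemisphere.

Bx = cos φ₂ cos Δλ = 0.528147,  By = cos φ₂ sin Δλ = 0.197886
φₘ = atan2(sin φ₁ + sin φ₂, √((cos φ₁ + Bx)² + By²)) = -53.90837°
λₘ = λ₁ + atan2(By, cos φ₁ + Bx) = 24.85492°

53.908°S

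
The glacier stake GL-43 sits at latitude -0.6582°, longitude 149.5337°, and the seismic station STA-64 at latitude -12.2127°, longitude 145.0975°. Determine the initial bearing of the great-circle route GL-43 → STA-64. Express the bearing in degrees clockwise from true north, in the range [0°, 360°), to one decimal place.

200.7°

Δλ = -4.4362°
y = sin Δλ · cos φ₂ = -0.075598
x = cos φ₁ sin φ₂ − sin φ₁ cos φ₂ cos Δλ = -0.200334
θ = atan2(y, x) = -159.3254° → 200.6746° (mod 360°)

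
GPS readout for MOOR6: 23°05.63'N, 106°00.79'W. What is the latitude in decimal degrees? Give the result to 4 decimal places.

23° + 5.63′/60 = 23 + 0.09383 = 23.0938°

23.0938°N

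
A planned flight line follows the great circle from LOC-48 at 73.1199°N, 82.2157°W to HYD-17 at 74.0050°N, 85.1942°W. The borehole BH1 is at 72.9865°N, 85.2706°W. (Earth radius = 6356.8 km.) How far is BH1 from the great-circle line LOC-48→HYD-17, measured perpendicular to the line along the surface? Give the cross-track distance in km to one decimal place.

δ₁₃ = central angle LOC-48→BH1 = 0.015713 rad  (haversine)
θ₁₃ = bearing LOC-48→BH1 = 262.943°,  θ₁₂ = bearing LOC-48→HYD-17 = 317.823°
dₓₜ = R·arcsin(sin δ₁₃ · sin(θ₁₃ − θ₁₂)) = 6356.8·arcsin(0.01571·sin(-54.880°)) = -81.699 km
|dₓₜ| = 81.699 km

81.7 km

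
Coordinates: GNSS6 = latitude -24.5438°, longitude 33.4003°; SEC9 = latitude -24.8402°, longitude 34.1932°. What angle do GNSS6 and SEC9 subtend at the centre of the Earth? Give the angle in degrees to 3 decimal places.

0.779°

Δφ = -0.2964°,  Δλ = 0.7929°
a = sin²(Δφ/2) + cos φ₁ cos φ₂ sin²(Δλ/2) = 0.000046
c = 2·arcsin(√a) = 0.013596 rad = 0.7790°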